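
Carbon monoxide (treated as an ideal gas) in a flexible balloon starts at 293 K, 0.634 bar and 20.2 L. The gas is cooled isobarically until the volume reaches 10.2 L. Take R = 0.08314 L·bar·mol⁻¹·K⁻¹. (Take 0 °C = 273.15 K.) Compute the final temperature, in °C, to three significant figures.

Isobaric, so V/T is constant: P₂ = P₁; T₂ = T₁·(V₂/V₁) = 148.0 K.

T₂ ≈ -125 °C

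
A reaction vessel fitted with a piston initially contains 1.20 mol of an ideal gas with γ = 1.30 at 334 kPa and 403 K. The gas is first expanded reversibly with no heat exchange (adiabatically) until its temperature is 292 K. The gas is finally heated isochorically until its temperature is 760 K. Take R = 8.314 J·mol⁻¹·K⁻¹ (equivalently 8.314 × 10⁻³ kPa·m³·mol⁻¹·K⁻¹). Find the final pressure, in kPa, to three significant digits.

P₃ ≈ 215 kPa

From PV = nRT: V₁ = nRT₁/P₁ = 0.01204 m³.
Adiabatic (γ = 1.30), T V^(γ−1) and P V^γ constant: P₂ = P₁·(T₂/T₁)^(γ/(γ−1)) = 82.68 kPa; V₂ = V₁·(T₁/T₂)^(1/(γ−1)) = 0.03523 m³.
V constant ⇒ P ∝ T: V₃ = V₂; P₃ = P₂·(T₃/T₂) = 215.2 kPa.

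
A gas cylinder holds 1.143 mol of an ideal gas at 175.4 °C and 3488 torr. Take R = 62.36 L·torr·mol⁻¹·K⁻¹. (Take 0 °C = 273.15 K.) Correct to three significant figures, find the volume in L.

V ≈ 9.17 L

Convert: T = 448.55 K.
PV = nRT ⇒ V = nRT/P = (1.143 × 62.36 × 448.55) / 3488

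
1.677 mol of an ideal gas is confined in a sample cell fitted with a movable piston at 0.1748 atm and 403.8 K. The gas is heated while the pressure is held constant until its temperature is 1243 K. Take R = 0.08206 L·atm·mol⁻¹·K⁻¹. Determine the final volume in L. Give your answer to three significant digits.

From PV = nRT: V₁ = nRT₁/P₁ = 317.9 L.
P constant ⇒ V ∝ T: P₂ = P₁; V₂ = V₁·(T₂/T₁) = 978.6 L.

V₂ ≈ 979 L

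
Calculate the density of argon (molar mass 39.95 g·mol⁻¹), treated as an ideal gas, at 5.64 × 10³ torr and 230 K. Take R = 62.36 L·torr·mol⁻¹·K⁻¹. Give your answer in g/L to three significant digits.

ρ = PM/(RT) = (5.64e+03 × 39.95) / (62.36 × 230.0)

ρ ≈ 15.7 g/L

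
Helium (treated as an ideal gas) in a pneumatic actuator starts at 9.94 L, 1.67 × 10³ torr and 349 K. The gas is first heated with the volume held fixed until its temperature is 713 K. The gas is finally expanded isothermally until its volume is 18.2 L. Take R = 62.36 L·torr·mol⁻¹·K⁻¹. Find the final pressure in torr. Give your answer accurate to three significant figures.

P₃ ≈ 1.86e+03 torr

Isochoric, so P/T is constant: V₂ = V₁; P₂ = P₁·(T₂/T₁) = 3412 torr.
Isothermal, so P V is constant: T₃ = T₂; P₃ = P₂·(V₂/V₃) = 1863 torr.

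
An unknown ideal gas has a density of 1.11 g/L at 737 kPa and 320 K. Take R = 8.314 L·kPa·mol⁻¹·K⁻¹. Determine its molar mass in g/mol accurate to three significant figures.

M ≈ 4.01 g/mol

ρ = PM/(RT) ⇒ M = ρRT/P = (1.11 × 8.314 × 320.0) / 737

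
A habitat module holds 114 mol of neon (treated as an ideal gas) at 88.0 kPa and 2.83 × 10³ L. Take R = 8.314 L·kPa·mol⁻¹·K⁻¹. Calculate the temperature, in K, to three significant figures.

PV = nRT ⇒ T = PV/(nR) = (88.0 × 2.83e+03) / (114 × 8.314)

T ≈ 263 K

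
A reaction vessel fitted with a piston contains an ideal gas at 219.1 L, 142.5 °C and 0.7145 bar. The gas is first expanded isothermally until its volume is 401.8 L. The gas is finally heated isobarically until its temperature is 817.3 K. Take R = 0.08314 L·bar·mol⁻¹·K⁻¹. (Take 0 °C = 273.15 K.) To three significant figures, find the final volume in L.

Convert: T₁ = 415.6 K.
T constant ⇒ Boyle's law P V = const: T₂ = T₁; P₂ = P₁·(V₁/V₂) = 0.3896 bar.
Isobaric, so V/T is constant: P₃ = P₂; V₃ = V₂·(T₃/T₂) = 790.1 L.

V₃ ≈ 790 L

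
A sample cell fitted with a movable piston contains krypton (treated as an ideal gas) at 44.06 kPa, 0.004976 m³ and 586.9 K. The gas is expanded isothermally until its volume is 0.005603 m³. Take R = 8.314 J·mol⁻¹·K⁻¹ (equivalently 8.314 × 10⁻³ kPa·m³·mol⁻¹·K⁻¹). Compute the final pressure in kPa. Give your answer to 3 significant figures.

T constant ⇒ Boyle's law P V = const: T₂ = T₁; P₂ = P₁·(V₁/V₂) = 39.13 kPa.

P₂ ≈ 39.1 kPa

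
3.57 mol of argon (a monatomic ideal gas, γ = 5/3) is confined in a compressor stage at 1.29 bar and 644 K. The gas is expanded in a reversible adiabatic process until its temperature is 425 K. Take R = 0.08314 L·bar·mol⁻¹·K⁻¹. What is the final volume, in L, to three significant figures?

V₂ ≈ 276 L

From PV = nRT: V₁ = nRT₁/P₁ = 148.2 L.
Adiabatic (γ = 5/3), T V^(γ−1) and P V^γ constant: P₂ = P₁·(T₂/T₁)^(γ/(γ−1)) = 0.4564 bar; V₂ = V₁·(T₁/T₂)^(1/(γ−1)) = 276.4 L.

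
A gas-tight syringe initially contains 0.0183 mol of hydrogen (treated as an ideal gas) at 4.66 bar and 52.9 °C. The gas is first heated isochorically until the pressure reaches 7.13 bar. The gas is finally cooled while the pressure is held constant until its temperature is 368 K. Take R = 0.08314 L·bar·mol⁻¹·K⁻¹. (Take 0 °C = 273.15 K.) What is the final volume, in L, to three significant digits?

Convert: T₁ = 326.0 K.
From PV = nRT: V₁ = nRT₁/P₁ = 0.1065 L.
Isochoric, so P/T is constant: V₂ = V₁; T₂ = T₁·(P₂/P₁) = 498.9 K.
Isobaric, so V/T is constant: P₃ = P₂; V₃ = V₂·(T₃/T₂) = 0.07853 L.

V₃ ≈ 0.0785 L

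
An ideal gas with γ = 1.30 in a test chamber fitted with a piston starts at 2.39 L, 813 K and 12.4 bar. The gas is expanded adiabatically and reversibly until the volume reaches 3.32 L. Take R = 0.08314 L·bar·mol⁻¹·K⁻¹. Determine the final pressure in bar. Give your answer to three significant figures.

Adiabatic (γ = 1.30), T V^(γ−1) and P V^γ constant: T₂ = T₁·(V₁/V₂)^(γ−1) = 736.7 K; P₂ = P₁·(V₁/V₂)^γ = 8.088 bar.

P₂ ≈ 8.09 bar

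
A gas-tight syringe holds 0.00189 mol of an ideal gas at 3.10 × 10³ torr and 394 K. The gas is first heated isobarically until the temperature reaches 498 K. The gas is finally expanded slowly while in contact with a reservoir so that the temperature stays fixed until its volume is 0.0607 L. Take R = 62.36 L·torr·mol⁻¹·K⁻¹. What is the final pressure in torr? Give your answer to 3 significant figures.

From PV = nRT: V₁ = nRT₁/P₁ = 0.01498 L.
P constant ⇒ V ∝ T: P₂ = P₁; V₂ = V₁·(T₂/T₁) = 0.01893 L.
T constant ⇒ Boyle's law P V = const: T₃ = T₂; P₃ = P₂·(V₂/V₃) = 967.0 torr.

P₃ ≈ 967 torr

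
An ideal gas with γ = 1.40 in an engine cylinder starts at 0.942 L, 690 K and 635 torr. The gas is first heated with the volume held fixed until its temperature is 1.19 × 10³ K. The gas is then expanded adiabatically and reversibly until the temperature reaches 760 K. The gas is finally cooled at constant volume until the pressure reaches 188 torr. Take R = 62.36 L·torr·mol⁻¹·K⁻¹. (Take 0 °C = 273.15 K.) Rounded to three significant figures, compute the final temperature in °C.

T₄ ≈ 354 °C

Isochoric, so P/T is constant: V₂ = V₁; P₂ = P₁·(T₂/T₁) = 1095 torr.
Adiabatic (γ = 1.40), T V^(γ−1) and P V^γ constant: P₃ = P₂·(T₃/T₂)^(γ/(γ−1)) = 228.0 torr; V₃ = V₂·(T₂/T₃)^(1/(γ−1)) = 2.890 L.
V constant ⇒ P ∝ T: V₄ = V₃; T₄ = T₃·(P₄/P₃) = 626.7 K.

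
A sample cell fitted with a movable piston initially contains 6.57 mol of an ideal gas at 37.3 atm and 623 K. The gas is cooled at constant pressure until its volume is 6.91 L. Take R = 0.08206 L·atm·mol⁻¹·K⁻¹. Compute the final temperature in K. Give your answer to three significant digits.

T₂ ≈ 478 K

From PV = nRT: V₁ = nRT₁/P₁ = 9.005 L.
P constant ⇒ V ∝ T: P₂ = P₁; T₂ = T₁·(V₂/V₁) = 478.1 K.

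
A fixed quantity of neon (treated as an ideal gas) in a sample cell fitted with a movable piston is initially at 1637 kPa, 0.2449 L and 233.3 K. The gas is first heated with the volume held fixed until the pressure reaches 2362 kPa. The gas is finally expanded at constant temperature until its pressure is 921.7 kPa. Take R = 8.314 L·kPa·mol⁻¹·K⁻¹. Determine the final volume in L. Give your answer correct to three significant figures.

Isochoric, so P/T is constant: V₂ = V₁; T₂ = T₁·(P₂/P₁) = 336.6 K.
Isothermal, so P V is constant: T₃ = T₂; V₃ = V₂·(P₂/P₃) = 0.6276 L.

V₃ ≈ 0.628 L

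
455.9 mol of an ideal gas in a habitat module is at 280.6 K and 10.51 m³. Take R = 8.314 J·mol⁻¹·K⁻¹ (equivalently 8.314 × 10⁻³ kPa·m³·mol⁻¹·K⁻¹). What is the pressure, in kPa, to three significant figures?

P ≈ 101 kPa

PV = nRT ⇒ P = nRT/V = (455.9 × 8.314 × 10⁻³ × 280.6) / 10.51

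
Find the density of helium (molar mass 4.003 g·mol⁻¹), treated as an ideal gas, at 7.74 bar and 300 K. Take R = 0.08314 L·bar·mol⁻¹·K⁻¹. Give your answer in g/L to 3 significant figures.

ρ ≈ 1.24 g/L

ρ = PM/(RT) = (7.74 × 4.003) / (0.08314 × 300.0)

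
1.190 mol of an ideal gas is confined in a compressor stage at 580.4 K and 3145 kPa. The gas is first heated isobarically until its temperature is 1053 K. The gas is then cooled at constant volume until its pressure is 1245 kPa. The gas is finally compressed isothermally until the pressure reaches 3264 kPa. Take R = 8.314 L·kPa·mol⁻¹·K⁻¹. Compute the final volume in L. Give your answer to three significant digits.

V₄ ≈ 1.26 L

From PV = nRT: V₁ = nRT₁/P₁ = 1.826 L.
Isobaric, so V/T is constant: P₂ = P₁; V₂ = V₁·(T₂/T₁) = 3.313 L.
V constant ⇒ P ∝ T: V₃ = V₂; T₃ = T₂·(P₃/P₂) = 416.8 K.
T constant ⇒ Boyle's law P V = const: T₄ = T₃; V₄ = V₃·(P₃/P₄) = 1.264 L.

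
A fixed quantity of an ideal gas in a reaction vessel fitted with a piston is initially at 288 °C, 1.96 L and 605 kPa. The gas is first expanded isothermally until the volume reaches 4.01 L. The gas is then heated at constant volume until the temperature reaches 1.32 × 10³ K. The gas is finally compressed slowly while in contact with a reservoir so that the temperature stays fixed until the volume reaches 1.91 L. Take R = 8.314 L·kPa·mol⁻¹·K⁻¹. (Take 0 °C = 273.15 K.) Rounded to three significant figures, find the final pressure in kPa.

Convert: T₁ = 561.1 K.
T constant ⇒ Boyle's law P V = const: T₂ = T₁; P₂ = P₁·(V₁/V₂) = 295.7 kPa.
V constant ⇒ P ∝ T: V₃ = V₂; P₃ = P₂·(T₃/T₂) = 695.6 kPa.
T constant ⇒ Boyle's law P V = const: T₄ = T₃; P₄ = P₃·(V₃/V₄) = 1460 kPa.

P₄ ≈ 1.46e+03 kPa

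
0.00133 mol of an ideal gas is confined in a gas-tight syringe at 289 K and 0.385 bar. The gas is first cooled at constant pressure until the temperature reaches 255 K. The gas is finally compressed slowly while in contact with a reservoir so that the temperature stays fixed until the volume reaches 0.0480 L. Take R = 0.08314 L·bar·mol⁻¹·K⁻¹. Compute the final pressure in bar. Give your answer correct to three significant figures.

P₃ ≈ 0.587 bar

From PV = nRT: V₁ = nRT₁/P₁ = 0.08300 L.
Isobaric, so V/T is constant: P₂ = P₁; V₂ = V₁·(T₂/T₁) = 0.07324 L.
Isothermal, so P V is constant: T₃ = T₂; P₃ = P₂·(V₂/V₃) = 0.5874 bar.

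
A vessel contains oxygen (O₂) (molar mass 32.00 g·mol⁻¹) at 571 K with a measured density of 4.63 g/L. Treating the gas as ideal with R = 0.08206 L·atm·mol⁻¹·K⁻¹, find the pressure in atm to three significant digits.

P ≈ 6.78 atm

ρ = PM/(RT) ⇒ P = ρRT/M = (4.63 × 0.08206 × 571.0) / 32.00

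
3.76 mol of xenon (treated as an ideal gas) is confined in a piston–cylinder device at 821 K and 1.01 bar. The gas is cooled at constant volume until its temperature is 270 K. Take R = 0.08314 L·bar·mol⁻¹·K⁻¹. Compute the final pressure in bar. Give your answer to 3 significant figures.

From PV = nRT: V₁ = nRT₁/P₁ = 254.1 L.
V constant ⇒ P ∝ T: V₂ = V₁; P₂ = P₁·(T₂/T₁) = 0.3322 bar.

P₂ ≈ 0.332 bar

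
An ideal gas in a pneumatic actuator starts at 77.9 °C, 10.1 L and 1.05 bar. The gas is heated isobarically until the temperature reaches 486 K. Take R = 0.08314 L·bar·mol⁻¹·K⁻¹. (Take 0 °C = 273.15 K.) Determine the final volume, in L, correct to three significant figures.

V₂ ≈ 14.0 L

Convert: T₁ = 351.0 K.
P constant ⇒ V ∝ T: P₂ = P₁; V₂ = V₁·(T₂/T₁) = 13.98 L.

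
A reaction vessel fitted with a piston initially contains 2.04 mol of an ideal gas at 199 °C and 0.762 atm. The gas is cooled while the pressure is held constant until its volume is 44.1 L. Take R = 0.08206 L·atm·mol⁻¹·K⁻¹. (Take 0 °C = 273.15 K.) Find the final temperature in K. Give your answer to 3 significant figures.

T₂ ≈ 201 K

Convert: T₁ = 472.1 K.
From PV = nRT: V₁ = nRT₁/P₁ = 103.7 L.
P constant ⇒ V ∝ T: P₂ = P₁; T₂ = T₁·(V₂/V₁) = 200.7 K.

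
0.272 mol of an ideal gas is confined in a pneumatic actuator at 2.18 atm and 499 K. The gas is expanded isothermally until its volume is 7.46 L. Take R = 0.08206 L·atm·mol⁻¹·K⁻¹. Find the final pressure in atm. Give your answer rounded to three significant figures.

From PV = nRT: V₁ = nRT₁/P₁ = 5.109 L.
Isothermal, so P V is constant: T₂ = T₁; P₂ = P₁·(V₁/V₂) = 1.493 atm.

P₂ ≈ 1.49 atm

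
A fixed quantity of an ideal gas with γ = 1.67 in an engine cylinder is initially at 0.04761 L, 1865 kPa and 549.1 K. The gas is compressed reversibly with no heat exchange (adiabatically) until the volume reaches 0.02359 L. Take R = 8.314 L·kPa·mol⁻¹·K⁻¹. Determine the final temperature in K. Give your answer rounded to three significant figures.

Reversible adiabatic, γ = 1.67: T₂ = T₁·(V₁/V₂)^(γ−1) = 879.0 K; P₂ = P₁·(V₁/V₂)^γ = 6025 kPa.

T₂ ≈ 879 K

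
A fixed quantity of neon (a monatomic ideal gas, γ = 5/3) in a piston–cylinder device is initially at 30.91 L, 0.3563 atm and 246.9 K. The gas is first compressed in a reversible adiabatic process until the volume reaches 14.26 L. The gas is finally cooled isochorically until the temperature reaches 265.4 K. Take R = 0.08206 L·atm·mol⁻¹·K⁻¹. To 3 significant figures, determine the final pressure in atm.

Adiabatic (γ = 5/3), T V^(γ−1) and P V^γ constant: T₂ = T₁·(V₁/V₂)^(γ−1) = 413.5 K; P₂ = P₁·(V₁/V₂)^γ = 1.294 atm.
V constant ⇒ P ∝ T: V₃ = V₂; P₃ = P₂·(T₃/T₂) = 0.8302 atm.

P₃ ≈ 0.830 atm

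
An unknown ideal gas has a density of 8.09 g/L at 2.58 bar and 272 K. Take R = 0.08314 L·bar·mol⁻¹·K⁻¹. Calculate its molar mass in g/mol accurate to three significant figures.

ρ = PM/(RT) ⇒ M = ρRT/P = (8.09 × 0.08314 × 272.0) / 2.58

M ≈ 70.9 g/mol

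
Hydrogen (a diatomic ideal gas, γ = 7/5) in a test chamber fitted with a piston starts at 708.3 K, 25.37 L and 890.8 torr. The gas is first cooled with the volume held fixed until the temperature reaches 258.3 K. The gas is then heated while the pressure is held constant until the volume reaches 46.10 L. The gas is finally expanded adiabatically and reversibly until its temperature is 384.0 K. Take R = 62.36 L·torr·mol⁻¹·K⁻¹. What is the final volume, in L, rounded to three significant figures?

V₄ ≈ 76.1 L

Isochoric, so P/T is constant: V₂ = V₁; P₂ = P₁·(T₂/T₁) = 324.9 torr.
Isobaric, so V/T is constant: P₃ = P₂; T₃ = T₂·(V₃/V₂) = 469.4 K.
Adiabatic (γ = 7/5), T V^(γ−1) and P V^γ constant: P₄ = P₃·(T₄/T₃)^(γ/(γ−1)) = 160.9 torr; V₄ = V₃·(T₃/T₄)^(1/(γ−1)) = 76.14 L.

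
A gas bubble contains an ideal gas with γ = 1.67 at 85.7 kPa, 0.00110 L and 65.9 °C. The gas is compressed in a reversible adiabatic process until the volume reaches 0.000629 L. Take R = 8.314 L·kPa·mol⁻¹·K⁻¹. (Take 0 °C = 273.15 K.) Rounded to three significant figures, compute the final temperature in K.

Convert: T₁ = 339.0 K.
Reversible adiabatic, γ = 1.67: T₂ = T₁·(V₁/V₂)^(γ−1) = 493.1 K; P₂ = P₁·(V₁/V₂)^γ = 218.0 kPa.

T₂ ≈ 493 K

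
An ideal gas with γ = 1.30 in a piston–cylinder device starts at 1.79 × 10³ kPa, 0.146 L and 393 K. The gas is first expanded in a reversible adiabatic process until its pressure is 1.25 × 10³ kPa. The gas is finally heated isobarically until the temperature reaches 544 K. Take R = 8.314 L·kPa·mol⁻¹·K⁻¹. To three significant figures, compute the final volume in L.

V₃ ≈ 0.289 L

Adiabatic (γ = 1.30), T V^(γ−1) and P V^γ constant: T₂ = T₁·(P₂/P₁)^((γ−1)/γ) = 361.7 K; V₂ = V₁·(P₁/P₂)^(1/γ) = 0.1924 L.
Isobaric, so V/T is constant: P₃ = P₂; V₃ = V₂·(T₃/T₂) = 0.2894 L.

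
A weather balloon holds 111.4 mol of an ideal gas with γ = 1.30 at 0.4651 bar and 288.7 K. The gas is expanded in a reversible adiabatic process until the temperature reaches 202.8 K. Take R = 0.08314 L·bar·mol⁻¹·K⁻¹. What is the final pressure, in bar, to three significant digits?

P₂ ≈ 0.101 bar

From PV = nRT: V₁ = nRT₁/P₁ = 5749 L.
Adiabatic (γ = 1.30), T V^(γ−1) and P V^γ constant: P₂ = P₁·(T₂/T₁)^(γ/(γ−1)) = 0.1007 bar; V₂ = V₁·(T₁/T₂)^(1/(γ−1)) = 1.866e+04 L.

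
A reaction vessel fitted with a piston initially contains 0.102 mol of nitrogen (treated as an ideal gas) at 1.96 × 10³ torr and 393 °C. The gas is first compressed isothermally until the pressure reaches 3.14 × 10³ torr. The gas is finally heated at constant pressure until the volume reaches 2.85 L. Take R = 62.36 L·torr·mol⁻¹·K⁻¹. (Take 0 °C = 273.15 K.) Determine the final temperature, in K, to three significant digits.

Convert: T₁ = 666.1 K.
From PV = nRT: V₁ = nRT₁/P₁ = 2.162 L.
T constant ⇒ Boyle's law P V = const: T₂ = T₁; V₂ = V₁·(P₁/P₂) = 1.349 L.
Isobaric, so V/T is constant: P₃ = P₂; T₃ = T₂·(V₃/V₂) = 1407 K.

T₃ ≈ 1.41e+03 K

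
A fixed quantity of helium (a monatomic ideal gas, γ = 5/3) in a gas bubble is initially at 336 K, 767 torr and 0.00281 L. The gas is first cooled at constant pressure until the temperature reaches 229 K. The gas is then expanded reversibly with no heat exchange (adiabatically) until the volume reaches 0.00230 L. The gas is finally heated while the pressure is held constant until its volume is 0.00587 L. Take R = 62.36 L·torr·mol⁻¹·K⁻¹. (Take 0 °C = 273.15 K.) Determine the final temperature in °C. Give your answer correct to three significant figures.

T₄ ≈ 244 °C

Isobaric, so V/T is constant: P₂ = P₁; V₂ = V₁·(T₂/T₁) = 0.001915 L.
Adiabatic (γ = 5/3), T V^(γ−1) and P V^γ constant: T₃ = T₂·(V₂/V₃)^(γ−1) = 202.7 K; P₃ = P₂·(V₂/V₃)^γ = 565.3 torr.
Isobaric, so V/T is constant: P₄ = P₃; T₄ = T₃·(V₄/V₃) = 517.3 K.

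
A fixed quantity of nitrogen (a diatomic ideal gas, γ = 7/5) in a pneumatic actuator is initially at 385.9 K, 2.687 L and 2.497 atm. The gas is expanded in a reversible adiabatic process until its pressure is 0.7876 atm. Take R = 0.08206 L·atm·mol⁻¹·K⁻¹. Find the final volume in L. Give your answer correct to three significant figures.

V₂ ≈ 6.13 L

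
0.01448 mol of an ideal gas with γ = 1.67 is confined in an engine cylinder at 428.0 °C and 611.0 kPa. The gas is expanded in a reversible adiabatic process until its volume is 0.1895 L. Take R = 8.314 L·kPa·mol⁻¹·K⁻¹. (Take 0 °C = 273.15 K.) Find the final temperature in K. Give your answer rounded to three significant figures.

T₂ ≈ 567 K

Convert: T₁ = 701.1 K.
From PV = nRT: V₁ = nRT₁/P₁ = 0.1381 L.
Adiabatic (γ = 1.67), T V^(γ−1) and P V^γ constant: T₂ = T₁·(V₁/V₂)^(γ−1) = 567.3 K; P₂ = P₁·(V₁/V₂)^γ = 360.4 kPa.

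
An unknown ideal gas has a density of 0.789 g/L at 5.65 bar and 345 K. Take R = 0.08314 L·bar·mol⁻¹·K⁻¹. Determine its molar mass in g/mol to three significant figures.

M ≈ 4.01 g/mol

ρ = PM/(RT) ⇒ M = ρRT/P = (0.789 × 0.08314 × 345.0) / 5.65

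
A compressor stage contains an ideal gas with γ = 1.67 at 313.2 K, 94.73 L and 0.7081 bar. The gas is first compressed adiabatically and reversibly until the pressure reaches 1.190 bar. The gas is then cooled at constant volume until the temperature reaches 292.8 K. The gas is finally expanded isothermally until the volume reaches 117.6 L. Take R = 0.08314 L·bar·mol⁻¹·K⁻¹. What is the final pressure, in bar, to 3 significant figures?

P₄ ≈ 0.533 bar

Reversible adiabatic, γ = 1.67: T₂ = T₁·(P₂/P₁)^((γ−1)/γ) = 385.7 K; V₂ = V₁·(P₁/P₂)^(1/γ) = 69.42 L.
Isochoric, so P/T is constant: V₃ = V₂; P₃ = P₂·(T₃/T₂) = 0.9033 bar.
Isothermal, so P V is constant: T₄ = T₃; P₄ = P₃·(V₃/V₄) = 0.5332 bar.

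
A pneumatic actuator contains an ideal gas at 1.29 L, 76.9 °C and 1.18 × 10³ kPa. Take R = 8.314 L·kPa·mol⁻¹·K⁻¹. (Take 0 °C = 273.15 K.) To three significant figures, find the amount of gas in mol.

Convert: T = 350.05 K.
PV = nRT ⇒ n = PV/(RT) = (1.18e+03 × 1.29) / (8.314 × 350.05)

n ≈ 0.523 mol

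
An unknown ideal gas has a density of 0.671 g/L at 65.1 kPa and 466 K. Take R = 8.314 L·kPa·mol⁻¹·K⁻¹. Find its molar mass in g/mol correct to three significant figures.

M ≈ 39.9 g/mol

ρ = PM/(RT) ⇒ M = ρRT/P = (0.671 × 8.314 × 466.0) / 65.1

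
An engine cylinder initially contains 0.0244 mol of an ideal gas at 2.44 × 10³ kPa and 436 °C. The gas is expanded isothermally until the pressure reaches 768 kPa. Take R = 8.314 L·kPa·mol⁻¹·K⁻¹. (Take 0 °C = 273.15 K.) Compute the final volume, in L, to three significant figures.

V₂ ≈ 0.187 L

Convert: T₁ = 709.1 K.
From PV = nRT: V₁ = nRT₁/P₁ = 0.05896 L.
T constant ⇒ Boyle's law P V = const: T₂ = T₁; V₂ = V₁·(P₁/P₂) = 0.1873 L.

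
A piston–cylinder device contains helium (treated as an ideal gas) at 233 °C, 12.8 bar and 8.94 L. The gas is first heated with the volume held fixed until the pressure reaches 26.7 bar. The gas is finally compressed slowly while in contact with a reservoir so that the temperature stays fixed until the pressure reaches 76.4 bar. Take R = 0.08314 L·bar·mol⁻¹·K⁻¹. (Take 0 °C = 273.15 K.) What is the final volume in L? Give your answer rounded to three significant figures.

Convert: T₁ = 506.1 K.
V constant ⇒ P ∝ T: V₂ = V₁; T₂ = T₁·(P₂/P₁) = 1056 K.
Isothermal, so P V is constant: T₃ = T₂; V₃ = V₂·(P₂/P₃) = 3.124 L.

V₃ ≈ 3.12 L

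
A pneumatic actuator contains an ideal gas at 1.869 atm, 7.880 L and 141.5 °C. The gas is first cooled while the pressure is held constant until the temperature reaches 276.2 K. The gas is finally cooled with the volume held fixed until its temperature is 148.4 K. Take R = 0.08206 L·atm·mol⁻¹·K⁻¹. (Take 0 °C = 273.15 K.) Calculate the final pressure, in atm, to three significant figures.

P₃ ≈ 1.00 atm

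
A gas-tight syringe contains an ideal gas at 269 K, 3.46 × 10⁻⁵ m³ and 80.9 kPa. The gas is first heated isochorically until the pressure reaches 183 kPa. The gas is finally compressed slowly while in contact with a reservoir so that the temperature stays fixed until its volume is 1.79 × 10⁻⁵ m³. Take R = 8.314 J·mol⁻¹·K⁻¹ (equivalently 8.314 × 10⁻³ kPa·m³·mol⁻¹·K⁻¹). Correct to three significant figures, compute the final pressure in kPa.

Isochoric, so P/T is constant: V₂ = V₁; T₂ = T₁·(P₂/P₁) = 608.5 K.
T constant ⇒ Boyle's law P V = const: T₃ = T₂; P₃ = P₂·(V₂/V₃) = 353.7 kPa.

P₃ ≈ 354 kPa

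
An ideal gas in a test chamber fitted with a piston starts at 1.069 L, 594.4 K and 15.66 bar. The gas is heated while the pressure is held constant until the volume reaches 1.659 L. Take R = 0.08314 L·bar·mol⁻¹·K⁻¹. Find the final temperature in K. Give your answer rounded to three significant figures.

T₂ ≈ 922 K

P constant ⇒ V ∝ T: P₂ = P₁; T₂ = T₁·(V₂/V₁) = 922.5 K.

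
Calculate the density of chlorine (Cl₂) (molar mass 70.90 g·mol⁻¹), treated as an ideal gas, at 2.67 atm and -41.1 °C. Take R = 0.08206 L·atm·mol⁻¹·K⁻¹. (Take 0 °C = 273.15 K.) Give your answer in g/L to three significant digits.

ρ = PM/(RT) = (2.67 × 70.90) / (0.08206 × 232.0)

ρ ≈ 9.94 g/L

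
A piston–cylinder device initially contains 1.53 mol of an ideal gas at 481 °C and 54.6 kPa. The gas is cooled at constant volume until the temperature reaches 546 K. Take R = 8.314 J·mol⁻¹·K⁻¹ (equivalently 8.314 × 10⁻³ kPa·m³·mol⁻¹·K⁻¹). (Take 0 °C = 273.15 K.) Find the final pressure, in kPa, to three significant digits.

Convert: T₁ = 754.1 K.
From PV = nRT: V₁ = nRT₁/P₁ = 0.1757 m³.
Isochoric, so P/T is constant: V₂ = V₁; P₂ = P₁·(T₂/T₁) = 39.53 kPa.

P₂ ≈ 39.5 kPa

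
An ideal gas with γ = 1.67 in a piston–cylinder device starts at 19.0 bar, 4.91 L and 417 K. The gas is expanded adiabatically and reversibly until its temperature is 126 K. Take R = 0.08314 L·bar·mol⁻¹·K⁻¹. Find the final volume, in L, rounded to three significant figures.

Adiabatic (γ = 1.67), T V^(γ−1) and P V^γ constant: P₂ = P₁·(T₂/T₁)^(γ/(γ−1)) = 0.9621 bar; V₂ = V₁·(T₁/T₂)^(1/(γ−1)) = 29.30 L.

V₂ ≈ 29.3 L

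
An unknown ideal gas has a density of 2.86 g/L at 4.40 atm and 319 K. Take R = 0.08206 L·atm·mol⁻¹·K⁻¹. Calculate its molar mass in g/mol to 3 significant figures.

M ≈ 17.0 g/mol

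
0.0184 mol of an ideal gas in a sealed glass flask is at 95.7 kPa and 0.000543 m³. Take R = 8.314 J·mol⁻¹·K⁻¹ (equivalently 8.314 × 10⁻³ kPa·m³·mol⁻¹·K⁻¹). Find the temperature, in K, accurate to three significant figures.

T ≈ 340 K

PV = nRT ⇒ T = PV/(nR) = (95.7 × 0.000543) / (0.0184 × 8.314 × 10⁻³)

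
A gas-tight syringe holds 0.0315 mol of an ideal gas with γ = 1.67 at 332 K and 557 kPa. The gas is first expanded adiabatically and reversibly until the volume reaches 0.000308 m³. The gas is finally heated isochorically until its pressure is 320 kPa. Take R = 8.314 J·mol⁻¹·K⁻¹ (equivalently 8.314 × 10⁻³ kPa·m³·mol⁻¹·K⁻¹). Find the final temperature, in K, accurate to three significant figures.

T₃ ≈ 376 K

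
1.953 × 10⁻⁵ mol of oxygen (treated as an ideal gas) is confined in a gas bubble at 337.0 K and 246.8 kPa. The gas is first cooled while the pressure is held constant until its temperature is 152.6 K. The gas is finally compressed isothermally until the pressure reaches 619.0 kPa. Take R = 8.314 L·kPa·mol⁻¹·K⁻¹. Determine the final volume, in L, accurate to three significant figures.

From PV = nRT: V₁ = nRT₁/P₁ = 0.0002217 L.
P constant ⇒ V ∝ T: P₂ = P₁; V₂ = V₁·(T₂/T₁) = 0.0001004 L.
Isothermal, so P V is constant: T₃ = T₂; V₃ = V₂·(P₂/P₃) = 4.003e-05 L.

V₃ ≈ 4.00e-05 L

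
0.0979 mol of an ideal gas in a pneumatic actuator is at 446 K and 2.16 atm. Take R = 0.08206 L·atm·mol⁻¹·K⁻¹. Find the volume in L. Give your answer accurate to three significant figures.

V ≈ 1.66 L

PV = nRT ⇒ V = nRT/P = (0.0979 × 0.08206 × 446) / 2.16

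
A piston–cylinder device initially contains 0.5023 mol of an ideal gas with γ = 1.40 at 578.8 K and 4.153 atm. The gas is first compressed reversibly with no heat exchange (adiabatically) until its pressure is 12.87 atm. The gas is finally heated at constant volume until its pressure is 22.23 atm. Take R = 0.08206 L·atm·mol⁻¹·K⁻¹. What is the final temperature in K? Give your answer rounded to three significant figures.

From PV = nRT: V₁ = nRT₁/P₁ = 5.745 L.
Adiabatic (γ = 1.40), T V^(γ−1) and P V^γ constant: T₂ = T₁·(P₂/P₁)^((γ−1)/γ) = 799.6 K; V₂ = V₁·(P₁/P₂)^(1/γ) = 2.561 L.
V constant ⇒ P ∝ T: V₃ = V₂; T₃ = T₂·(P₃/P₂) = 1381 K.

T₃ ≈ 1.38e+03 K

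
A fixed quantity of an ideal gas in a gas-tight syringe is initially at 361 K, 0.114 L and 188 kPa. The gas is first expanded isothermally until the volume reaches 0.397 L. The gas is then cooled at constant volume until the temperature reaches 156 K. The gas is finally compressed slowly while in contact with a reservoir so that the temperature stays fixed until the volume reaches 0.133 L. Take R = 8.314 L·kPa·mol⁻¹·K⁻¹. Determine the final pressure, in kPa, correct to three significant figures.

P₄ ≈ 69.6 kPa

Isothermal, so P V is constant: T₂ = T₁; P₂ = P₁·(V₁/V₂) = 53.98 kPa.
Isochoric, so P/T is constant: V₃ = V₂; P₃ = P₂·(T₃/T₂) = 23.33 kPa.
T constant ⇒ Boyle's law P V = const: T₄ = T₃; P₄ = P₃·(V₃/V₄) = 69.64 kPa.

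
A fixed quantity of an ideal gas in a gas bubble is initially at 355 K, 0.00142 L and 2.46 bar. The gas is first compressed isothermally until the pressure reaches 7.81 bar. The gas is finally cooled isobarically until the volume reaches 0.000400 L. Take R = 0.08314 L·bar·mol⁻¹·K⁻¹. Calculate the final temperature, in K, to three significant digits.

T₃ ≈ 317 K

T constant ⇒ Boyle's law P V = const: T₂ = T₁; V₂ = V₁·(P₁/P₂) = 0.0004473 L.
P constant ⇒ V ∝ T: P₃ = P₂; T₃ = T₂·(V₃/V₂) = 317.5 K.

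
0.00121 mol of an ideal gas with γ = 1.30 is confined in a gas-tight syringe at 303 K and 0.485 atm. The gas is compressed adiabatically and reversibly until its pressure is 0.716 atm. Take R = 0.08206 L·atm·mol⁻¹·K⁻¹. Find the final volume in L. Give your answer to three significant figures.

V₂ ≈ 0.0460 L

From PV = nRT: V₁ = nRT₁/P₁ = 0.06203 L.
Reversible adiabatic, γ = 1.30: T₂ = T₁·(P₂/P₁)^((γ−1)/γ) = 331.5 K; V₂ = V₁·(P₁/P₂)^(1/γ) = 0.04597 L.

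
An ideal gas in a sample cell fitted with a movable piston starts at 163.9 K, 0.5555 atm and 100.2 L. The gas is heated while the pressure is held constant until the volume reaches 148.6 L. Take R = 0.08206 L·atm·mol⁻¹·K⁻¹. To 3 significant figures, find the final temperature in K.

P constant ⇒ V ∝ T: P₂ = P₁; T₂ = T₁·(V₂/V₁) = 243.1 K.

T₂ ≈ 243 K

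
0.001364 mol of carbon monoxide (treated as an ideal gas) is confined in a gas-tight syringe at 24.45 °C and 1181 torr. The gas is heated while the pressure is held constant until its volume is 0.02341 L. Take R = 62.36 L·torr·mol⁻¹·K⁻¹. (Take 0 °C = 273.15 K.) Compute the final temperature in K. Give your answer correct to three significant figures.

T₂ ≈ 325 K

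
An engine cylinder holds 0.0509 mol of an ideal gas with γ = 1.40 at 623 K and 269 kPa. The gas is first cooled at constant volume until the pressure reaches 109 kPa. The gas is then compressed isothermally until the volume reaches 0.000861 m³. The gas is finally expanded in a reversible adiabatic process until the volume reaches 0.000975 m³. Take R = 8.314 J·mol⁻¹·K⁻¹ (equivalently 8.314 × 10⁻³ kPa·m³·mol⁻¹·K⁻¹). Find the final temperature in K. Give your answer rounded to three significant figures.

T₄ ≈ 240 K

From PV = nRT: V₁ = nRT₁/P₁ = 0.0009801 m³.
Isochoric, so P/T is constant: V₂ = V₁; T₂ = T₁·(P₂/P₁) = 252.4 K.
T constant ⇒ Boyle's law P V = const: T₃ = T₂; P₃ = P₂·(V₂/V₃) = 124.1 kPa.
Adiabatic (γ = 1.40), T V^(γ−1) and P V^γ constant: T₄ = T₃·(V₃/V₄)^(γ−1) = 240.2 K; P₄ = P₃·(V₃/V₄)^γ = 104.3 kPa.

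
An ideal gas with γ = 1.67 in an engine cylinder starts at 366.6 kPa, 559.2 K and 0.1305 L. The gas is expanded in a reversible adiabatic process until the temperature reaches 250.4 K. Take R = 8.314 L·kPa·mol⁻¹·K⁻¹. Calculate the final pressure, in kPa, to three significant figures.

Adiabatic (γ = 1.67), T V^(γ−1) and P V^γ constant: P₂ = P₁·(T₂/T₁)^(γ/(γ−1)) = 49.48 kPa; V₂ = V₁·(T₁/T₂)^(1/(γ−1)) = 0.4329 L.

P₂ ≈ 49.5 kPa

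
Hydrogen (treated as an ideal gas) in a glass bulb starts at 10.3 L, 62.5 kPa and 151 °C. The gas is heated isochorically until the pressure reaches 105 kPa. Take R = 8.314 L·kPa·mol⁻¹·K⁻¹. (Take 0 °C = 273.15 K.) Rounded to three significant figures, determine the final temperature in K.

T₂ ≈ 713 K

Convert: T₁ = 424.1 K.
V constant ⇒ P ∝ T: V₂ = V₁; T₂ = T₁·(P₂/P₁) = 712.6 K.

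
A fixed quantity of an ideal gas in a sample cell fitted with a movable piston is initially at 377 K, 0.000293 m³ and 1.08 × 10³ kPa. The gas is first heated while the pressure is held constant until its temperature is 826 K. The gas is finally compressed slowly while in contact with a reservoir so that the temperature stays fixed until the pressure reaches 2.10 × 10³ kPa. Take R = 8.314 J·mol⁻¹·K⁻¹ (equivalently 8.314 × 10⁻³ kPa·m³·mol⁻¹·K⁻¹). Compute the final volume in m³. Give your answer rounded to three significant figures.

P constant ⇒ V ∝ T: P₂ = P₁; V₂ = V₁·(T₂/T₁) = 0.0006420 m³.
T constant ⇒ Boyle's law P V = const: T₃ = T₂; V₃ = V₂·(P₂/P₃) = 0.0003301 m³.

V₃ ≈ 0.000330 m³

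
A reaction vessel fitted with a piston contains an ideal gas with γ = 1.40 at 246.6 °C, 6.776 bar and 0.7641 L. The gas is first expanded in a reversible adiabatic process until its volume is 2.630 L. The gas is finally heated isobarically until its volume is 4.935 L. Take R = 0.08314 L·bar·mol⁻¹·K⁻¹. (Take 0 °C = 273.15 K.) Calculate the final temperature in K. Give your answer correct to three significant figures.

T₃ ≈ 595 K

Convert: T₁ = 519.8 K.
Adiabatic (γ = 1.40), T V^(γ−1) and P V^γ constant: T₂ = T₁·(V₁/V₂)^(γ−1) = 317.0 K; P₂ = P₁·(V₁/V₂)^γ = 1.201 bar.
Isobaric, so V/T is constant: P₃ = P₂; T₃ = T₂·(V₃/V₂) = 594.8 K.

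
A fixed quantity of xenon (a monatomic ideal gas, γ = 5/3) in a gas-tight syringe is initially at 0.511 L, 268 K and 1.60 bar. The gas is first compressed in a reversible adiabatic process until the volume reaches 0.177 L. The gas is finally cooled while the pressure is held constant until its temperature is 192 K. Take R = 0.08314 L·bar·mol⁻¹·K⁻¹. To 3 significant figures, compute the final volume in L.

V₃ ≈ 0.0625 L

Adiabatic (γ = 5/3), T V^(γ−1) and P V^γ constant: T₂ = T₁·(V₁/V₂)^(γ−1) = 543.4 K; P₂ = P₁·(V₁/V₂)^γ = 9.366 bar.
P constant ⇒ V ∝ T: P₃ = P₂; V₃ = V₂·(T₃/T₂) = 0.06254 L.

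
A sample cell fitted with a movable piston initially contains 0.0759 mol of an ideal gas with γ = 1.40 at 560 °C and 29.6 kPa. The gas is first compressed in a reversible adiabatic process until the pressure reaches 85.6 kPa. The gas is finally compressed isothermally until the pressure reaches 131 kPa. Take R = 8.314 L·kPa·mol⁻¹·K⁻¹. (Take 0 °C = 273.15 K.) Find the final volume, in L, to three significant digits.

Convert: T₁ = 833.1 K.
From PV = nRT: V₁ = nRT₁/P₁ = 17.76 L.
Adiabatic (γ = 1.40), T V^(γ−1) and P V^γ constant: T₂ = T₁·(P₂/P₁)^((γ−1)/γ) = 1128 K; V₂ = V₁·(P₁/P₂)^(1/γ) = 8.319 L.
T constant ⇒ Boyle's law P V = const: T₃ = T₂; V₃ = V₂·(P₂/P₃) = 5.436 L.

V₃ ≈ 5.44 L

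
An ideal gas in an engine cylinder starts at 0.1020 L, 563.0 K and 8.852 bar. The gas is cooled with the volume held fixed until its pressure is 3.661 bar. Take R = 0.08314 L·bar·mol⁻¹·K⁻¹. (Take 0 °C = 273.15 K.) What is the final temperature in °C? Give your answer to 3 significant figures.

T₂ ≈ -40.3 °C

Isochoric, so P/T is constant: V₂ = V₁; T₂ = T₁·(P₂/P₁) = 232.8 K.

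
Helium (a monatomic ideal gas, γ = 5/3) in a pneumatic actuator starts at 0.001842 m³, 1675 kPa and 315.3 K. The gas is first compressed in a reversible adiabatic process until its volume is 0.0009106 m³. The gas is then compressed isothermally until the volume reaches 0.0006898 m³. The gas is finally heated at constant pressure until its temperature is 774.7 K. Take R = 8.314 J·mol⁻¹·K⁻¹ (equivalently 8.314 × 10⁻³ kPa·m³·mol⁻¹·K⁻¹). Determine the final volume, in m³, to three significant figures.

V₄ ≈ 0.00106 m³

Reversible adiabatic, γ = 5/3: T₂ = T₁·(V₁/V₂)^(γ−1) = 504.3 K; P₂ = P₁·(V₁/V₂)^γ = 5419 kPa.
Isothermal, so P V is constant: T₃ = T₂; P₃ = P₂·(V₂/V₃) = 7154 kPa.
Isobaric, so V/T is constant: P₄ = P₃; V₄ = V₃·(T₄/T₃) = 0.001060 m³.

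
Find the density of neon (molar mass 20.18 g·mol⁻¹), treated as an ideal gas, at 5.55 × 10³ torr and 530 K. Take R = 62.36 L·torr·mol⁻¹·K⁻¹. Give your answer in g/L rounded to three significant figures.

ρ ≈ 3.39 g/L

ρ = PM/(RT) = (5.55e+03 × 20.18) / (62.36 × 530.0)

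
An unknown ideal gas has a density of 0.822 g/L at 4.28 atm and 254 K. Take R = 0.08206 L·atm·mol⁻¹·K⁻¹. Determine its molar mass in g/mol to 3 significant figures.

ρ = PM/(RT) ⇒ M = ρRT/P = (0.822 × 0.08206 × 254.0) / 4.28

M ≈ 4.00 g/mol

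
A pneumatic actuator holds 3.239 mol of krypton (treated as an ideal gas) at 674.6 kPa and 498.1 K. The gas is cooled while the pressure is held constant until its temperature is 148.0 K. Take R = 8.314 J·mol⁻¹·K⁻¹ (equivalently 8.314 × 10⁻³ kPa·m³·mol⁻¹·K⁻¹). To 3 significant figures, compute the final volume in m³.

V₂ ≈ 0.00591 m³

From PV = nRT: V₁ = nRT₁/P₁ = 0.01988 m³.
P constant ⇒ V ∝ T: P₂ = P₁; V₂ = V₁·(T₂/T₁) = 0.005908 m³.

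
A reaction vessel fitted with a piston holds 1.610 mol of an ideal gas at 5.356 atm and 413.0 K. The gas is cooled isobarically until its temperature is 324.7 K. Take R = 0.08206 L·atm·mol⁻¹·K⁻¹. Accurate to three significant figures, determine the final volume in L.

V₂ ≈ 8.01 L

From PV = nRT: V₁ = nRT₁/P₁ = 10.19 L.
P constant ⇒ V ∝ T: P₂ = P₁; V₂ = V₁·(T₂/T₁) = 8.009 L.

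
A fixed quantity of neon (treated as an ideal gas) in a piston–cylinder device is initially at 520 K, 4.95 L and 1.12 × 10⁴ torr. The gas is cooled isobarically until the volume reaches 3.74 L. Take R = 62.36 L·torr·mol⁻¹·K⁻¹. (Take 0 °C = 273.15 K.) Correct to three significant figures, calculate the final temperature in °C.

Isobaric, so V/T is constant: P₂ = P₁; T₂ = T₁·(V₂/V₁) = 392.9 K.

T₂ ≈ 120 °C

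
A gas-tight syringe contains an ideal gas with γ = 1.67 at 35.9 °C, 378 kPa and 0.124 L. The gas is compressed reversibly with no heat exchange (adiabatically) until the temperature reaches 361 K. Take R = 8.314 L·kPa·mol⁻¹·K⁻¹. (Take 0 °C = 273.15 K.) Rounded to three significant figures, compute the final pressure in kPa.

P₂ ≈ 557 kPa

Convert: T₁ = 309.0 K.
Reversible adiabatic, γ = 1.67: P₂ = P₁·(T₂/T₁)^(γ/(γ−1)) = 556.8 kPa; V₂ = V₁·(T₁/T₂)^(1/(γ−1)) = 0.09833 L.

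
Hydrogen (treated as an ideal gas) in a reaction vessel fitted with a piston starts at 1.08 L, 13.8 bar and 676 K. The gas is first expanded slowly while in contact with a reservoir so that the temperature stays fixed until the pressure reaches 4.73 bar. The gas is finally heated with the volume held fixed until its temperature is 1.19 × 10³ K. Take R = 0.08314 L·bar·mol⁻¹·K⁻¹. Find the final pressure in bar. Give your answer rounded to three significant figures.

P₃ ≈ 8.33 bar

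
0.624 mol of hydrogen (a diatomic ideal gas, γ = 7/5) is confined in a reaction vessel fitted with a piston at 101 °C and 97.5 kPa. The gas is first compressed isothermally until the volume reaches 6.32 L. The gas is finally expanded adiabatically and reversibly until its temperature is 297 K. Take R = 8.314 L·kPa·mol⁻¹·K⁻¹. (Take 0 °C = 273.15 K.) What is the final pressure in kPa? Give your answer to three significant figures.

P₃ ≈ 137 kPa

Convert: T₁ = 374.1 K.
From PV = nRT: V₁ = nRT₁/P₁ = 19.91 L.
T constant ⇒ Boyle's law P V = const: T₂ = T₁; P₂ = P₁·(V₁/V₂) = 307.1 kPa.
Reversible adiabatic, γ = 7/5: P₃ = P₂·(T₃/T₂)^(γ/(γ−1)) = 136.9 kPa; V₃ = V₂·(T₂/T₃)^(1/(γ−1)) = 11.26 L.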